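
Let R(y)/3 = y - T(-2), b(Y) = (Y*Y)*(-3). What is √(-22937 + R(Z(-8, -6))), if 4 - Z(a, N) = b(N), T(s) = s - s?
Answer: I*√22601 ≈ 150.34*I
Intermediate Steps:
T(s) = 0
b(Y) = -3*Y² (b(Y) = Y²*(-3) = -3*Y²)
Z(a, N) = 4 + 3*N² (Z(a, N) = 4 - (-3)*N² = 4 + 3*N²)
R(y) = 3*y (R(y) = 3*(y - 1*0) = 3*(y + 0) = 3*y)
√(-22937 + R(Z(-8, -6))) = √(-22937 + 3*(4 + 3*(-6)²)) = √(-22937 + 3*(4 + 3*36)) = √(-22937 + 3*(4 + 108)) = √(-22937 + 3*112) = √(-22937 + 336) = √(-22601) = I*√22601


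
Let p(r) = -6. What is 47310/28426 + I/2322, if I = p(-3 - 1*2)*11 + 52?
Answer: 27363964/16501293 ≈ 1.6583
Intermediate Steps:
I = -14 (I = -6*11 + 52 = -66 + 52 = -14)
47310/28426 + I/2322 = 47310/28426 - 14/2322 = 47310*(1/28426) - 14*1/2322 = 23655/14213 - 7/1161 = 27363964/16501293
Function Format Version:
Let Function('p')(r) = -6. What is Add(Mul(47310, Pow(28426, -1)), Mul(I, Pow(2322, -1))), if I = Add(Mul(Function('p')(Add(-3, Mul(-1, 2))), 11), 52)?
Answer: Rational(27363964, 16501293) ≈ 1.6583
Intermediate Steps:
I = -14 (I = Add(Mul(-6, 11), 52) = Add(-66, 52) = -14)
Add(Mul(47310, Pow(28426, -1)), Mul(I, Pow(2322, -1))) = Add(Mul(47310, Pow(28426, -1)), Mul(-14, Pow(2322, -1))) = Add(Mul(47310, Rational(1, 28426)), Mul(-14, Rational(1, 2322))) = Add(Rational(23655, 14213), Rational(-7, 1161)) = Rational(27363964, 16501293)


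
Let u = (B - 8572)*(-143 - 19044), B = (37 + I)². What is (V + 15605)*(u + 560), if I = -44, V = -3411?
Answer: 1994101416034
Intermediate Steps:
B = 49 (B = (37 - 44)² = (-7)² = 49)
u = 163530801 (u = (49 - 8572)*(-143 - 19044) = -8523*(-19187) = 163530801)
(V + 15605)*(u + 560) = (-3411 + 15605)*(163530801 + 560) = 12194*163531361 = 1994101416034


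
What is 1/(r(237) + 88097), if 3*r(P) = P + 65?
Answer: 3/264593 ≈ 1.1338e-5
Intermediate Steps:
r(P) = 65/3 + P/3 (r(P) = (P + 65)/3 = (65 + P)/3 = 65/3 + P/3)
1/(r(237) + 88097) = 1/((65/3 + (⅓)*237) + 88097) = 1/((65/3 + 79) + 88097) = 1/(302/3 + 88097) = 1/(264593/3) = 3/264593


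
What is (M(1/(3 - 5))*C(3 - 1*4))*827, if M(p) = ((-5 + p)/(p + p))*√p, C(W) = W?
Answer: -9097*I*√2/4 ≈ -3216.3*I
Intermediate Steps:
M(p) = (-5 + p)/(2*√p) (M(p) = ((-5 + p)/((2*p)))*√p = ((-5 + p)*(1/(2*p)))*√p = ((-5 + p)/(2*p))*√p = (-5 + p)/(2*√p))
(M(1/(3 - 5))*C(3 - 1*4))*827 = (((-5 + 1/(3 - 5))/(2*√(1/(3 - 5))))*(3 - 1*4))*827 = (((-5 + 1/(-2))/(2*√(1/(-2))))*(3 - 4))*827 = (((-5 - ½)/(2*√(-½)))*(-1))*827 = (((½)*(-I*√2)*(-11/2))*(-1))*827 = ((11*I*√2/4)*(-1))*827 = -11*I*√2/4*827 = -9097*I*√2/4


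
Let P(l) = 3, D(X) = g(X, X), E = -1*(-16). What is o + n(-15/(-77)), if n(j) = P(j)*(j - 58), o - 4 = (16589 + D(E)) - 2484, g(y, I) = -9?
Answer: 1072347/77 ≈ 13927.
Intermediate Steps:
E = 16
D(X) = -9
o = 14100 (o = 4 + ((16589 - 9) - 2484) = 4 + (16580 - 2484) = 4 + 14096 = 14100)
n(j) = -174 + 3*j (n(j) = 3*(j - 58) = 3*(-58 + j) = -174 + 3*j)
o + n(-15/(-77)) = 14100 + (-174 + 3*(-15/(-77))) = 14100 + (-174 + 3*(-15*(-1/77))) = 14100 + (-174 + 3*(15/77)) = 14100 + (-174 + 45/77) = 14100 - 13353/77 = 1072347/77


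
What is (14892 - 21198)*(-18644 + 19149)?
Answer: -3184530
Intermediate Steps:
(14892 - 21198)*(-18644 + 19149) = -6306*505 = -3184530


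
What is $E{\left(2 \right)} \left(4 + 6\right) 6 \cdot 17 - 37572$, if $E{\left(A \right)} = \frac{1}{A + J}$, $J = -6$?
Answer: $-37827$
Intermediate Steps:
$E{\left(A \right)} = \frac{1}{-6 + A}$ ($E{\left(A \right)} = \frac{1}{A - 6} = \frac{1}{-6 + A}$)
$E{\left(2 \right)} \left(4 + 6\right) 6 \cdot 17 - 37572 = \frac{\left(4 + 6\right) 6}{-6 + 2} \cdot 17 - 37572 = \frac{10 \cdot 6}{-4} \cdot 17 - 37572 = \left(- \frac{1}{4}\right) 60 \cdot 17 - 37572 = \left(-15\right) 17 - 37572 = -255 - 37572 = -37827$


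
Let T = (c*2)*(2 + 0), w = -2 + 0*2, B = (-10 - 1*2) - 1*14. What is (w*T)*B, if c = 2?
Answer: 416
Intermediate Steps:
B = -26 (B = (-10 - 2) - 14 = -12 - 14 = -26)
w = -2 (w = -2 + 0 = -2)
T = 8 (T = (2*2)*(2 + 0) = 4*2 = 8)
(w*T)*B = -2*8*(-26) = -16*(-26) = 416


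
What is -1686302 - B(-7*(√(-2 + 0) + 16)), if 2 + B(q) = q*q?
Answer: -1698746 - 1568*I*√2 ≈ -1.6987e+6 - 2217.5*I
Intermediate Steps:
B(q) = -2 + q² (B(q) = -2 + q*q = -2 + q²)
-1686302 - B(-7*(√(-2 + 0) + 16)) = -1686302 - (-2 + (-7*(√(-2 + 0) + 16))²) = -1686302 - (-2 + (-7*(√(-2) + 16))²) = -1686302 - (-2 + (-7*(I*√2 + 16))²) = -1686302 - (-2 + (-7*(16 + I*√2))²) = -1686302 - (-2 + (-112 - 7*I*√2)²) = -1686302 + (2 - (-112 - 7*I*√2)²) = -1686300 - (-112 - 7*I*√2)²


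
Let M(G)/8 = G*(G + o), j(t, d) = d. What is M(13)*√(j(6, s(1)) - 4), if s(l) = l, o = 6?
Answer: 1976*I*√3 ≈ 3422.5*I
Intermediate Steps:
M(G) = 8*G*(6 + G) (M(G) = 8*(G*(G + 6)) = 8*(G*(6 + G)) = 8*G*(6 + G))
M(13)*√(j(6, s(1)) - 4) = (8*13*(6 + 13))*√(1 - 4) = (8*13*19)*√(-3) = 1976*(I*√3) = 1976*I*√3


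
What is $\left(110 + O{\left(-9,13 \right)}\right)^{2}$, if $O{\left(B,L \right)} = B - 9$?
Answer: $8464$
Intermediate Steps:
$O{\left(B,L \right)} = -9 + B$
$\left(110 + O{\left(-9,13 \right)}\right)^{2} = \left(110 - 18\right)^{2} = 92^{2} = 8464$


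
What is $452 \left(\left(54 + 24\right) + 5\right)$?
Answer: $37516$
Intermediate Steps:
$452 \left(\left(54 + 24\right) + 5\right) = 452 \left(78 + 5\right) = 452 \cdot 83 = 37516$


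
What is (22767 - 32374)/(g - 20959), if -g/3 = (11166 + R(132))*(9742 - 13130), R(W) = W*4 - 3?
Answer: -9607/118806365 ≈ -8.0863e-5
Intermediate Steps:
R(W) = -3 + 4*W (R(W) = 4*W - 3 = -3 + 4*W)
g = 118827324 (g = -3*(11166 + (-3 + 4*132))*(9742 - 13130) = -3*(11166 + (-3 + 528))*(-3388) = -3*(11166 + 525)*(-3388) = -35073*(-3388) = -3*(-39609108) = 118827324)
(22767 - 32374)/(g - 20959) = (22767 - 32374)/(118827324 - 20959) = -9607/118806365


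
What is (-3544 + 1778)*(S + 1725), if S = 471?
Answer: -3878136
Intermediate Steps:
(-3544 + 1778)*(S + 1725) = (-3544 + 1778)*(471 + 1725) = -1766*2196 = -3878136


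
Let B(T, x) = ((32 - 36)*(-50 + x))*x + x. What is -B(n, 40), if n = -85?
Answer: -1640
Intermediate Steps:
B(T, x) = x + x*(200 - 4*x) (B(T, x) = (-4*(-50 + x))*x + x = (200 - 4*x)*x + x = x*(200 - 4*x) + x = x + x*(200 - 4*x))
-B(n, 40) = -40*(201 - 4*40) = -40*(201 - 160) = -40*41 = -1*1640 = -1640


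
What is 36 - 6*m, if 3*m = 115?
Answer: -194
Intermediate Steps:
m = 115/3 (m = (1/3)*115 = 115/3 ≈ 38.333)
36 - 6*m = 36 - 6*115/3 = 36 - 230 = -194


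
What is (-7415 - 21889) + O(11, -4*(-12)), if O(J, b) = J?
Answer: -29293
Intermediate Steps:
(-7415 - 21889) + O(11, -4*(-12)) = (-7415 - 21889) + 11 = -29304 + 11 = -29293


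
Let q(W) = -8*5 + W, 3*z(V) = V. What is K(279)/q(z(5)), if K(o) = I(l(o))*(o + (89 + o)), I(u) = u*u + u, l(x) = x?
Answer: -30326184/23 ≈ -1.3185e+6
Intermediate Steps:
z(V) = V/3
I(u) = u + u² (I(u) = u² + u = u + u²)
q(W) = -40 + W
K(o) = o*(1 + o)*(89 + 2*o) (K(o) = (o*(1 + o))*(o + (89 + o)) = (o*(1 + o))*(89 + 2*o) = o*(1 + o)*(89 + 2*o))
K(279)/q(z(5)) = (279*(1 + 279)*(89 + 2*279))/(-40 + (⅓)*5) = (279*280*(89 + 558))/(-40 + 5/3) = (279*280*647)/(-115/3) = 50543640*(-3/115) = -30326184/23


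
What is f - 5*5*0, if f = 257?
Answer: 257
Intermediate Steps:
f - 5*5*0 = 257 - 5*5*0 = 257 - 25*0 = 257 + 0 = 257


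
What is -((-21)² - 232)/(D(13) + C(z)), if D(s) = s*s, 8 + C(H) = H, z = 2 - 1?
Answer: -209/162 ≈ -1.2901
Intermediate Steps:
z = 1
C(H) = -8 + H
D(s) = s²
-((-21)² - 232)/(D(13) + C(z)) = -((-21)² - 232)/(13² + (-8 + 1)) = -(441 - 232)/(169 - 7) = -209/162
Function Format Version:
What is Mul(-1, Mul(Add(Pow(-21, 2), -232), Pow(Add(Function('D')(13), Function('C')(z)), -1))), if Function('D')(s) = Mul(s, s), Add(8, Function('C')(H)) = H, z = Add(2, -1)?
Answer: Rational(-209, 162) ≈ -1.2901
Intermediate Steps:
z = 1
Function('C')(H) = Add(-8, H)
Function('D')(s) = Pow(s, 2)
Mul(-1, Mul(Add(Pow(-21, 2), -232), Pow(Add(Function('D')(13), Function('C')(z)), -1))) = Mul(-1, Mul(Add(Pow(-21, 2), -232), Pow(Add(Pow(13, 2), Add(-8, 1)), -1))) = Mul(-1, Mul(Add(441, -232), Pow(Add(169, -7), -1))) = Mul(-1, Mul(209, Pow(162, -1))) = Mul(-1, Mul(209, Rational(1, 162))) = Mul(-1, Rational(209, 162)) = Rational(-209, 162)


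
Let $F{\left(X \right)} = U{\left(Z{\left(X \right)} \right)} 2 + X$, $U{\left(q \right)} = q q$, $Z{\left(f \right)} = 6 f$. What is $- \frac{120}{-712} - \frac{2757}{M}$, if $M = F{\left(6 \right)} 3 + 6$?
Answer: $- \frac{42791}{231400} \approx -0.18492$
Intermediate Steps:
$U{\left(q \right)} = q^{2}$
$F{\left(X \right)} = X + 72 X^{2}$ ($F{\left(X \right)} = \left(6 X\right)^{2} \cdot 2 + X = 36 X^{2} \cdot 2 + X = 72 X^{2} + X = X + 72 X^{2}$)
$M = 7800$ ($M = 6 \left(1 + 72 \cdot 6\right) 3 + 6 = 6 \left(1 + 432\right) 3 + 6 = 6 \cdot 433 \cdot 3 + 6 = 2598 \cdot 3 + 6 = 7794 + 6 = 7800$)
$- \frac{120}{-712} - \frac{2757}{M} = - \frac{120}{-712} - \frac{2757}{7800} = \left(-120\right) \left(- \frac{1}{712}\right) - \frac{919}{2600} = \frac{15}{89} - \frac{919}{2600} = - \frac{42791}{231400}$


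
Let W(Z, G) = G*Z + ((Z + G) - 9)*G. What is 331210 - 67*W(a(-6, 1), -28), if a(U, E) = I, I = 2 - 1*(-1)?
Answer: 273054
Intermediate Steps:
I = 3 (I = 2 + 1 = 3)
a(U, E) = 3
W(Z, G) = G*Z + G*(-9 + G + Z) (W(Z, G) = G*Z + ((G + Z) - 9)*G = G*Z + (-9 + G + Z)*G = G*Z + G*(-9 + G + Z))
331210 - 67*W(a(-6, 1), -28) = 331210 - 67*(-28*(-9 - 28 + 2*3)) = 331210 - 67*(-28*(-9 - 28 + 6)) = 331210 - 67*(-28*(-31)) = 331210 - 67*868 = 331210 - 1*58156 = 331210 - 58156 = 273054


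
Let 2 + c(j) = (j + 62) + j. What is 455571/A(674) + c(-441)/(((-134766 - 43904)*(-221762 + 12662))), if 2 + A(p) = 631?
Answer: 166863584663431/230386031500 ≈ 724.28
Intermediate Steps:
A(p) = 629 (A(p) = -2 + 631 = 629)
c(j) = 60 + 2*j (c(j) = -2 + ((j + 62) + j) = -2 + ((62 + j) + j) = -2 + (62 + 2*j) = 60 + 2*j)
455571/A(674) + c(-441)/(((-134766 - 43904)*(-221762 + 12662))) = 455571/629 + (60 + 2*(-441))/(((-134766 - 43904)*(-221762 + 12662))) = 455571*(1/629) + (60 - 882)/((-178670*(-209100))) = 455571/629 - 822/37359897000 = 455571/629 - 822*1/37359897000 = 455571/629 - 137/6226649500 = 166863584663431/230386031500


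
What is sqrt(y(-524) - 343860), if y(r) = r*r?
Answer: 2*I*sqrt(17321) ≈ 263.22*I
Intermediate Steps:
y(r) = r**2
sqrt(y(-524) - 343860) = sqrt((-524)**2 - 343860) = sqrt(274576 - 343860) = sqrt(-69284) = 2*I*sqrt(17321)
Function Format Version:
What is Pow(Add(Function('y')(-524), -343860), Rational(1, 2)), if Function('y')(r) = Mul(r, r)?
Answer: Mul(2, I, Pow(17321, Rational(1, 2))) ≈ Mul(263.22, I)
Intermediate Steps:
Function('y')(r) = Pow(r, 2)
Pow(Add(Function('y')(-524), -343860), Rational(1, 2)) = Pow(Add(Pow(-524, 2), -343860), Rational(1, 2)) = Pow(Add(274576, -343860), Rational(1, 2)) = Pow(-69284, Rational(1, 2)) = Mul(2, I, Pow(17321, Rational(1, 2)))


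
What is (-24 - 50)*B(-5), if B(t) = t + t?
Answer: 740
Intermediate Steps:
B(t) = 2*t
(-24 - 50)*B(-5) = (-24 - 50)*(2*(-5)) = -74*(-10) = 740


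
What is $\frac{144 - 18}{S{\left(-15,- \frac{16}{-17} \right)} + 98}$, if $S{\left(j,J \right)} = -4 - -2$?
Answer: $\frac{21}{16} \approx 1.3125$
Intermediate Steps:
$S{\left(j,J \right)} = -2$ ($S{\left(j,J \right)} = -4 + 2 = -2$)
$\frac{144 - 18}{S{\left(-15,- \frac{16}{-17} \right)} + 98} = \frac{144 - 18}{-2 + 98} = \frac{126}{96} = 126 \cdot \frac{1}{96} = \frac{21}{16}$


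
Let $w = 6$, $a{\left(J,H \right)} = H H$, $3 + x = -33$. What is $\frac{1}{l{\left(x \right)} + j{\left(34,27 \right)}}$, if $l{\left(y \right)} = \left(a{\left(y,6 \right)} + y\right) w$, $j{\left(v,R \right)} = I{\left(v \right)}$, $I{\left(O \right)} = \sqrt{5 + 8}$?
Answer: $\frac{\sqrt{13}}{13} \approx 0.27735$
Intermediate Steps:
$I{\left(O \right)} = \sqrt{13}$
$x = -36$ ($x = -3 - 33 = -36$)
$a{\left(J,H \right)} = H^{2}$
$j{\left(v,R \right)} = \sqrt{13}$
$l{\left(y \right)} = 216 + 6 y$ ($l{\left(y \right)} = \left(6^{2} + y\right) 6 = \left(36 + y\right) 6 = 216 + 6 y$)
$\frac{1}{l{\left(x \right)} + j{\left(34,27 \right)}} = \frac{1}{\left(216 + 6 \left(-36\right)\right) + \sqrt{13}} = \frac{1}{\left(216 - 216\right) + \sqrt{13}} = \frac{1}{0 + \sqrt{13}} = \frac{1}{\sqrt{13}} = \frac{\sqrt{13}}{13}$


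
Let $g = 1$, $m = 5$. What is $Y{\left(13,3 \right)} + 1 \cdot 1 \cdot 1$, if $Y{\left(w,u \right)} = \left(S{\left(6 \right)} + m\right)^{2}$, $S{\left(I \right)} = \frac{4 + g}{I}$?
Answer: $\frac{1261}{36} \approx 35.028$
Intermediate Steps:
$S{\left(I \right)} = \frac{5}{I}$ ($S{\left(I \right)} = \frac{4 + 1}{I} = \frac{5}{I}$)
$Y{\left(w,u \right)} = \frac{1225}{36}$ ($Y{\left(w,u \right)} = \left(\frac{5}{6} + 5\right)^{2} = \left(\frac{35}{6}\right)^{2} = \frac{1225}{36}$)
$Y{\left(13,3 \right)} + 1 \cdot 1 \cdot 1 = \frac{1225}{36} + 1 \cdot 1 \cdot 1 = \frac{1225}{36} + 1 \cdot 1 = \frac{1225}{36} + 1 = \frac{1261}{36}$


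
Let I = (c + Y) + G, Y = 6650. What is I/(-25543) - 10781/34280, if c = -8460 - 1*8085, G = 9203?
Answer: -251657323/875614040 ≈ -0.28741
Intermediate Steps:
c = -16545 (c = -8460 - 8085 = -16545)
I = -692 (I = (-16545 + 6650) + 9203 = -9895 + 9203 = -692)
I/(-25543) - 10781/34280 = -692/(-25543) - 10781/34280 = -692*(-1/25543) - 10781*1/34280 = 692/25543 - 10781/34280 = -251657323/875614040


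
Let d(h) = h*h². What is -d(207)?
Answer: -8869743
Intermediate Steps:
d(h) = h³
-d(207) = -1*207³ = -1*8869743 = -8869743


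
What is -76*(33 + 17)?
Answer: -3800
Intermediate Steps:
-76*(33 + 17) = -76*50 = -3800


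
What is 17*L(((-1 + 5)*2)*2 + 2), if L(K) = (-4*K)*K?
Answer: -22032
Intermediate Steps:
L(K) = -4*K²
17*L(((-1 + 5)*2)*2 + 2) = 17*(-4*(((-1 + 5)*2)*2 + 2)²) = 17*(-4*((4*2)*2 + 2)²) = 17*(-4*(8*2 + 2)²) = 17*(-4*(16 + 2)²) = 17*(-4*18²) = 17*(-4*324) = 17*(-1296) = -22032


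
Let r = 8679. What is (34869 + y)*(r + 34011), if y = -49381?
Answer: -619517280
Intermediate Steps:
(34869 + y)*(r + 34011) = (34869 - 49381)*(8679 + 34011) = -14512*42690 = -619517280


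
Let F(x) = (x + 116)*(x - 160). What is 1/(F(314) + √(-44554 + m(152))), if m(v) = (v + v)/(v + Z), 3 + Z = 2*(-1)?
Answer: 4867170/322307271967 - 7*I*√19647402/644614543934 ≈ 1.5101e-5 - 4.8134e-8*I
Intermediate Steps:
Z = -5 (Z = -3 + 2*(-1) = -3 - 2 = -5)
m(v) = 2*v/(-5 + v) (m(v) = (v + v)/(v - 5) = (2*v)/(-5 + v) = 2*v/(-5 + v))
F(x) = (-160 + x)*(116 + x) (F(x) = (116 + x)*(-160 + x) = (-160 + x)*(116 + x))
1/(F(314) + √(-44554 + m(152))) = 1/((-18560 + 314² - 44*314) + √(-44554 + 2*152/(-5 + 152))) = 1/((-18560 + 98596 - 13816) + √(-44554 + 2*152/147)) = 1/(66220 + √(-44554 + 2*152*(1/147))) = 1/(66220 + √(-44554 + 304/147)) = 1/(66220 + √(-6549134/147)) = 1/(66220 + I*√19647402/21)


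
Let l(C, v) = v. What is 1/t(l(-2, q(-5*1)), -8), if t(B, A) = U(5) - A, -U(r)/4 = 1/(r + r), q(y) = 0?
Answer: 5/38 ≈ 0.13158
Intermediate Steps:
U(r) = -2/r (U(r) = -4/(r + r) = -4*1/(2*r) = -2/r)
t(B, A) = -⅖ - A (t(B, A) = -2/5 - A = -2*⅕ - A = -⅖ - A)
1/t(l(-2, q(-5*1)), -8) = 1/(-⅖ - 1*(-8)) = 1/(-⅖ + 8) = 1/(38/5) = 5/38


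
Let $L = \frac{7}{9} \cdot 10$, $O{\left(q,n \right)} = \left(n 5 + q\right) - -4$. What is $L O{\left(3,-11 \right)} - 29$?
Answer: $- \frac{1207}{3} \approx -402.33$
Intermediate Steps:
$O{\left(q,n \right)} = 4 + q + 5 n$ ($O{\left(q,n \right)} = \left(5 n + q\right) + 4 = \left(q + 5 n\right) + 4 = 4 + q + 5 n$)
$L = \frac{70}{9}$ ($L = 7 \cdot \frac{1}{9} \cdot 10 = \frac{7}{9} \cdot 10 = \frac{70}{9} \approx 7.7778$)
$L O{\left(3,-11 \right)} - 29 = \frac{70 \left(4 + 3 + 5 \left(-11\right)\right)}{9} - 29 = \frac{70 \left(4 + 3 - 55\right)}{9} - 29 = \frac{70}{9} \left(-48\right) - 29 = - \frac{1120}{3} - 29 = - \frac{1207}{3}$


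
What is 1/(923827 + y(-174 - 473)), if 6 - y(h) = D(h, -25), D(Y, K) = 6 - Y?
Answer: 1/923180 ≈ 1.0832e-6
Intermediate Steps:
y(h) = h (y(h) = 6 - (6 - h) = 6 + (-6 + h) = h)
1/(923827 + y(-174 - 473)) = 1/(923827 + (-174 - 473)) = 1/(923827 - 647) = 1/923180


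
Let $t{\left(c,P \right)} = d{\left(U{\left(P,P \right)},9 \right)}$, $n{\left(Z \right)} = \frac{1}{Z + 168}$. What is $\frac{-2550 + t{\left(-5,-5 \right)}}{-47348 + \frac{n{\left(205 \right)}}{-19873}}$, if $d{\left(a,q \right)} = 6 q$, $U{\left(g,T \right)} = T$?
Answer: $\frac{6167307328}{116991052631} \approx 0.052716$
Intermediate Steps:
$n{\left(Z \right)} = \frac{1}{168 + Z}$
$t{\left(c,P \right)} = 54$ ($t{\left(c,P \right)} = 6 \cdot 9 = 54$)
$\frac{-2550 + t{\left(-5,-5 \right)}}{-47348 + \frac{n{\left(205 \right)}}{-19873}} = \frac{-2550 + 54}{-47348 + \frac{1}{\left(168 + 205\right) \left(-19873\right)}} = - \frac{2496}{-47348 + \frac{1}{373} \left(- \frac{1}{19873}\right)} = - \frac{2496}{-47348 - \frac{1}{7412629}} = - \frac{2496}{- \frac{350973157893}{7412629}} = \left(-2496\right) \left(- \frac{7412629}{350973157893}\right) = \frac{6167307328}{116991052631}$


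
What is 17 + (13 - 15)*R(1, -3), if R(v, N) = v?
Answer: 15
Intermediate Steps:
17 + (13 - 15)*R(1, -3) = 17 + (13 - 15)*1 = 17 - 2*1 = 17 - 2 = 15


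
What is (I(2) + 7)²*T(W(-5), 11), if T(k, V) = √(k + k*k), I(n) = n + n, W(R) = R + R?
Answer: 363*√10 ≈ 1147.9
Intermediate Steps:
W(R) = 2*R
I(n) = 2*n
T(k, V) = √(k + k²)
(I(2) + 7)²*T(W(-5), 11) = (2*2 + 7)²*√((2*(-5))*(1 + 2*(-5))) = (4 + 7)²*√(-10*(1 - 10)) = 11²*√(-10*(-9)) = 121*√90 = 121*(3*√10) = 363*√10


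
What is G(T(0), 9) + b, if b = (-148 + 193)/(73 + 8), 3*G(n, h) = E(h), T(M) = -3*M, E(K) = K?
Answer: 32/9 ≈ 3.5556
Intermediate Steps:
G(n, h) = h/3
b = 5/9 (b = 45/81 = 45*(1/81) = 5/9 ≈ 0.55556)
G(T(0), 9) + b = (⅓)*9 + 5/9 = 3 + 5/9 = 32/9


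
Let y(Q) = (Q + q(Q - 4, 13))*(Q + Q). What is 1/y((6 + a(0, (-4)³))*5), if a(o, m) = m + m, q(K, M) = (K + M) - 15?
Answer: 1/1495720 ≈ 6.6857e-7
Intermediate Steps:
q(K, M) = -15 + K + M
a(o, m) = 2*m
y(Q) = 2*Q*(-6 + 2*Q) (y(Q) = (Q + (-15 + (Q - 4) + 13))*(Q + Q) = (Q + (-15 + (-4 + Q) + 13))*(2*Q) = (Q + (-6 + Q))*(2*Q) = (-6 + 2*Q)*(2*Q) = 2*Q*(-6 + 2*Q))
1/y((6 + a(0, (-4)³))*5) = 1/(4*((6 + 2*(-4)³)*5)*(-3 + (6 + 2*(-4)³)*5)) = 1/(4*((6 + 2*(-64))*5)*(-3 + (6 + 2*(-64))*5)) = 1/(4*((6 - 128)*5)*(-3 + (6 - 128)*5)) = 1/(4*(-122*5)*(-3 - 122*5)) = 1/(4*(-610)*(-3 - 610)) = 1/(4*(-610)*(-613)) = 1/1495720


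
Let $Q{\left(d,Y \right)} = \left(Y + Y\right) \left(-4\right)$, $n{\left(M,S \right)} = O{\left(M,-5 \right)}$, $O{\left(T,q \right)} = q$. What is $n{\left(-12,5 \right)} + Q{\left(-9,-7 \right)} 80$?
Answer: $4475$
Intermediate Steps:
$n{\left(M,S \right)} = -5$
$Q{\left(d,Y \right)} = - 8 Y$ ($Q{\left(d,Y \right)} = 2 Y \left(-4\right) = - 8 Y$)
$n{\left(-12,5 \right)} + Q{\left(-9,-7 \right)} 80 = -5 + \left(-8\right) \left(-7\right) 80 = -5 + 56 \cdot 80 = -5 + 4480 = 4475$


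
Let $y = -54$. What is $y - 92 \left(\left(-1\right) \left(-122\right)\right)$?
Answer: $-11278$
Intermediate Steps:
$y - 92 \left(\left(-1\right) \left(-122\right)\right) = -54 - 92 \left(\left(-1\right) \left(-122\right)\right) = -54 - 11224 = -11278$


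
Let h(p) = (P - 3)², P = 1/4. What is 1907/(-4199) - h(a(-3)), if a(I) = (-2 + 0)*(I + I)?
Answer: -538591/67184 ≈ -8.0167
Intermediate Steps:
P = ¼ ≈ 0.25000
a(I) = -4*I
h(p) = 121/16 (h(p) = (¼ - 3)² = (-11/4)² = 121/16)
1907/(-4199) - h(a(-3)) = 1907/(-4199) - 1*121/16 = 1907*(-1/4199) - 121/16 = -1907/4199 - 121/16 = -538591/67184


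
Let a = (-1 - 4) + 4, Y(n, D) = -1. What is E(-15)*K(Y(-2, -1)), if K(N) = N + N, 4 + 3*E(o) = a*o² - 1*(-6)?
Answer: 446/3 ≈ 148.67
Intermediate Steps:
a = -1 (a = -5 + 4 = -1)
E(o) = ⅔ - o²/3 (E(o) = -4/3 + (-o² - 1*(-6))/3 = -4/3 + (-o² + 6)/3 = -4/3 + (6 - o²)/3 = -4/3 + (2 - o²/3) = ⅔ - o²/3)
K(N) = 2*N
E(-15)*K(Y(-2, -1)) = (⅔ - ⅓*(-15)²)*(2*(-1)) = (⅔ - ⅓*225)*(-2) = (⅔ - 75)*(-2) = -223/3*(-2) = 446/3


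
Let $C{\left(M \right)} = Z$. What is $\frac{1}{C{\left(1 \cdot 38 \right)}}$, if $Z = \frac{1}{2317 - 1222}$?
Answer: $1095$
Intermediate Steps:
$Z = \frac{1}{1095} \approx 0.00091324$
$C{\left(M \right)} = \frac{1}{1095}$
$\frac{1}{C{\left(1 \cdot 38 \right)}} = \frac{1}{\frac{1}{1095}} = 1095$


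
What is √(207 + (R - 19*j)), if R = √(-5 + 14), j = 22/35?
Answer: 2*√60655/35 ≈ 14.073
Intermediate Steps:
j = 22/35 (j = 22*(1/35) = 22/35 ≈ 0.62857)
R = 3 (R = √9 = 3)
√(207 + (R - 19*j)) = √(207 + (3 - 19*22/35)) = √(207 + (3 - 418/35)) = √(207 - 313/35) = √(6932/35) = 2*√60655/35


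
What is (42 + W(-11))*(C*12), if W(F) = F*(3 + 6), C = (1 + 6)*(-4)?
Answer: 19152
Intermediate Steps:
C = -28 (C = 7*(-4) = -28)
W(F) = 9*F (W(F) = F*9 = 9*F)
(42 + W(-11))*(C*12) = (42 + 9*(-11))*(-28*12) = (42 - 99)*(-336) = -57*(-336) = 19152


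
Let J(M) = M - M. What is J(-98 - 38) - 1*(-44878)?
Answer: 44878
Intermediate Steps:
J(M) = 0
J(-98 - 38) - 1*(-44878) = 0 - 1*(-44878) = 0 + 44878 = 44878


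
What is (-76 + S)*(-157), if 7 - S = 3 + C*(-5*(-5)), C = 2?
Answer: 19154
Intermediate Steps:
S = -46 (S = 7 - (3 + 2*(-5*(-5))) = 7 - (3 + 2*25) = 7 - (3 + 50) = 7 - 1*53 = 7 - 53 = -46)
(-76 + S)*(-157) = (-76 - 46)*(-157) = -122*(-157) = 19154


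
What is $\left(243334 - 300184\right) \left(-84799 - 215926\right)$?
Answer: $17096216250$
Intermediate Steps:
$\left(243334 - 300184\right) \left(-84799 - 215926\right) = \left(-56850\right) \left(-300725\right) = 17096216250$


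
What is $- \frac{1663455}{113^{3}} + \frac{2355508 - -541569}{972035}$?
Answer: $\frac{2563247231144}{1402546385395} \approx 1.8276$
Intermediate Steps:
$- \frac{1663455}{113^{3}} + \frac{2355508 - -541569}{972035} = - \frac{1663455}{1442897} + \left(2355508 + 541569\right) \frac{1}{972035} = \left(-1663455\right) \frac{1}{1442897} + 2897077 \cdot \frac{1}{972035} = - \frac{1663455}{1442897} + \frac{2897077}{972035} = \frac{2563247231144}{1402546385395}$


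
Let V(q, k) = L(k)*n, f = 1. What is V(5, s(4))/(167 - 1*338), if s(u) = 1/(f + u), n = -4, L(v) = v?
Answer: 4/855 ≈ 0.0046784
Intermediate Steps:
s(u) = 1/(1 + u)
V(q, k) = -4*k (V(q, k) = k*(-4) = -4*k)
V(5, s(4))/(167 - 1*338) = (-4/(1 + 4))/(167 - 1*338) = (-4/5)/(167 - 338) = -4*1/5/(-171) = -4/5*(-1/171) = 4/855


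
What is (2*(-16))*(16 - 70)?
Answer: 1728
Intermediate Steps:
(2*(-16))*(16 - 70) = -32*(-54) = 1728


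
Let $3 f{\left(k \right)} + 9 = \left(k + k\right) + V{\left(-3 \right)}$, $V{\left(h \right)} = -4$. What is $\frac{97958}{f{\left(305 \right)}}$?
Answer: $\frac{97958}{199} \approx 492.25$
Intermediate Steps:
$f{\left(k \right)} = - \frac{13}{3} + \frac{2 k}{3}$ ($f{\left(k \right)} = -3 + \frac{\left(k + k\right) - 4}{3} = -3 + \frac{2 k - 4}{3} = -3 + \frac{-4 + 2 k}{3} = -3 + \left(- \frac{4}{3} + \frac{2 k}{3}\right) = - \frac{13}{3} + \frac{2 k}{3}$)
$\frac{97958}{f{\left(305 \right)}} = \frac{97958}{- \frac{13}{3} + \frac{2}{3} \cdot 305} = \frac{97958}{- \frac{13}{3} + \frac{610}{3}} = \frac{97958}{199}$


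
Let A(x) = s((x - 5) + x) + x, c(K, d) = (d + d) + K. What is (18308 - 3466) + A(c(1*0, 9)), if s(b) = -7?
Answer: 14853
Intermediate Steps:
c(K, d) = K + 2*d (c(K, d) = 2*d + K = K + 2*d)
A(x) = -7 + x
(18308 - 3466) + A(c(1*0, 9)) = (18308 - 3466) + (-7 + (1*0 + 2*9)) = 14842 + (-7 + (0 + 18)) = 14842 + (-7 + 18) = 14842 + 11 = 14853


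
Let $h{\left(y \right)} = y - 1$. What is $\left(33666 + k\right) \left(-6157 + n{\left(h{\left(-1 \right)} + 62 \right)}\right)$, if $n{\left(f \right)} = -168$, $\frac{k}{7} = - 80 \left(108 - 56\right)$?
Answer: $-28753450$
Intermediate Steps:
$h{\left(y \right)} = -1 + y$ ($h{\left(y \right)} = y - 1 = -1 + y$)
$k = -29120$ ($k = 7 \left(- 80 \left(108 - 56\right)\right) = 7 \left(\left(-80\right) 52\right) = 7 \left(-4160\right) = -29120$)
$\left(33666 + k\right) \left(-6157 + n{\left(h{\left(-1 \right)} + 62 \right)}\right) = \left(33666 - 29120\right) \left(-6157 - 168\right) = 4546 \left(-6325\right) = -28753450$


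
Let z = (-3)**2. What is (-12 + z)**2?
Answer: 9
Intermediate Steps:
z = 9
(-12 + z)**2 = (-12 + 9)**2 = (-3)**2 = 9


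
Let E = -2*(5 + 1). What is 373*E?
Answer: -4476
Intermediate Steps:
E = -12 (E = -2*6 = -12)
373*E = 373*(-12) = -4476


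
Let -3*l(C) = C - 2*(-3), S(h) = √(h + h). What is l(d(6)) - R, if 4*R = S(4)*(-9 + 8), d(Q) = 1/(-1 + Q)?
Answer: -31/15 + √2/2 ≈ -1.3596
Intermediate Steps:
S(h) = √2*√h (S(h) = √(2*h) = √2*√h)
l(C) = -2 - C/3 (l(C) = -(C - 2*(-3))/3 = -(C + 6)/3 = -(6 + C)/3 = -2 - C/3)
R = -√2/2 (R = ((√2*√4)*(-9 + 8))/4 = ((√2*2)*(-1))/4 = ((2*√2)*(-1))/4 = (-2*√2)/4 = -√2/2 ≈ -0.70711)
l(d(6)) - R = (-2 - 1/(3*(-1 + 6))) - (-1)*√2/2 = (-2 - ⅓/5) + √2/2 = (-2 - ⅓*⅕) + √2/2 = (-2 - 1/15) + √2/2 = -31/15 + √2/2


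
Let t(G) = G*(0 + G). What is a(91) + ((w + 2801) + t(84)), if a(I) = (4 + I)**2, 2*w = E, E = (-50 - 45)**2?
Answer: 46789/2 ≈ 23395.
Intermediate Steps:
E = 9025 (E = (-95)**2 = 9025)
t(G) = G**2 (t(G) = G*G = G**2)
w = 9025/2 (w = (1/2)*9025 = 9025/2 ≈ 4512.5)
a(91) + ((w + 2801) + t(84)) = (4 + 91)**2 + ((9025/2 + 2801) + 84**2) = 95**2 + (14627/2 + 7056) = 9025 + 28739/2 = 46789/2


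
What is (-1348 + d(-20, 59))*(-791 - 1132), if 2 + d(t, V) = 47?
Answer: 2505669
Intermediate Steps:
d(t, V) = 45 (d(t, V) = -2 + 47 = 45)
(-1348 + d(-20, 59))*(-791 - 1132) = (-1348 + 45)*(-791 - 1132) = -1303*(-1923) = 2505669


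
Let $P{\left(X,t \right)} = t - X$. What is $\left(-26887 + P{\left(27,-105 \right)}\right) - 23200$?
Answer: $-50219$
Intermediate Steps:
$\left(-26887 + P{\left(27,-105 \right)}\right) - 23200 = \left(-26887 - 132\right) - 23200 = -27019 - 23200 = -50219$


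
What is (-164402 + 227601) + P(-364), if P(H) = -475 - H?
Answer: 63088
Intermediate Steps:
(-164402 + 227601) + P(-364) = (-164402 + 227601) + (-475 - 1*(-364)) = 63199 + (-475 + 364) = 63199 - 111 = 63088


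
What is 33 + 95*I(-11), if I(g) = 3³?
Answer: 2598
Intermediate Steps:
I(g) = 27
33 + 95*I(-11) = 33 + 95*27 = 33 + 2565 = 2598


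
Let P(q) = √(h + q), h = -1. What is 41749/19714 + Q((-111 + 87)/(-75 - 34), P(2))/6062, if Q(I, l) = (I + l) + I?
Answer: 6897270210/3256545803 ≈ 2.1180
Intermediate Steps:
P(q) = √(-1 + q)
Q(I, l) = l + 2*I
41749/19714 + Q((-111 + 87)/(-75 - 34), P(2))/6062 = 41749/19714 + (√(-1 + 2) + 2*((-111 + 87)/(-75 - 34)))/6062 = 41749*(1/19714) + (√1 + 2*(-24/(-109)))*(1/6062) = 41749/19714 + (1 + 2*(-24*(-1/109)))*(1/6062) = 41749/19714 + (1 + 2*(24/109))*(1/6062) = 41749/19714 + (1 + 48/109)*(1/6062) = 41749/19714 + (157/109)*(1/6062) = 41749/19714 + 157/660758 = 6897270210/3256545803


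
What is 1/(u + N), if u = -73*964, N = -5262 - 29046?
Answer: -1/104680 ≈ -9.5529e-6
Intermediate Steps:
N = -34308
u = -70372
1/(u + N) = 1/(-70372 - 34308) = 1/(-104680) = -1/104680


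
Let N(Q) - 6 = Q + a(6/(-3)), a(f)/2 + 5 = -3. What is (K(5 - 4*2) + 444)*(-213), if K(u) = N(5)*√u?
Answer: -94572 + 1065*I*√3 ≈ -94572.0 + 1844.6*I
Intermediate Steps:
a(f) = -16 (a(f) = -10 + 2*(-3) = -10 - 6 = -16)
N(Q) = -10 + Q (N(Q) = 6 + (Q - 16) = 6 + (-16 + Q) = -10 + Q)
K(u) = -5*√u (K(u) = (-10 + 5)*√u = -5*√u)
(K(5 - 4*2) + 444)*(-213) = (-5*√(5 - 4*2) + 444)*(-213) = (-5*√(5 - 8) + 444)*(-213) = (-5*I*√3 + 444)*(-213) = (444 - 5*I*√3)*(-213) = -94572 + 1065*I*√3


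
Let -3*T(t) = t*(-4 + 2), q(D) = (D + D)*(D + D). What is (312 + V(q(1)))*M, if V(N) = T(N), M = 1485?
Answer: 467280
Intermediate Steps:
q(D) = 4*D² (q(D) = (2*D)*(2*D) = 4*D²)
T(t) = 2*t/3 (T(t) = -t*(-4 + 2)/3 = -t*(-2)/3 = -(-2)*t/3 = 2*t/3)
V(N) = 2*N/3
(312 + V(q(1)))*M = (312 + 2*(4*1²)/3)*1485 = (312 + 2*(4*1)/3)*1485 = (312 + (⅔)*4)*1485 = (312 + 8/3)*1485 = (944/3)*1485 = 467280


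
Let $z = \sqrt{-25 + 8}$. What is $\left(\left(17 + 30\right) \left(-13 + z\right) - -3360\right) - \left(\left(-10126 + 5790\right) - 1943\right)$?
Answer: $9028 + 47 i \sqrt{17} \approx 9028.0 + 193.79 i$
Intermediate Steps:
$z = i \sqrt{17}$ ($z = \sqrt{-17} = i \sqrt{17} \approx 4.1231 i$)
$\left(\left(17 + 30\right) \left(-13 + z\right) - -3360\right) - \left(\left(-10126 + 5790\right) - 1943\right) = \left(\left(17 + 30\right) \left(-13 + i \sqrt{17}\right) - -3360\right) - \left(\left(-10126 + 5790\right) - 1943\right) = \left(47 \left(-13 + i \sqrt{17}\right) + 3360\right) - \left(-4336 - 1943\right) = \left(\left(-611 + 47 i \sqrt{17}\right) + 3360\right) - -6279 = \left(2749 + 47 i \sqrt{17}\right) + 6279 = 9028 + 47 i \sqrt{17}$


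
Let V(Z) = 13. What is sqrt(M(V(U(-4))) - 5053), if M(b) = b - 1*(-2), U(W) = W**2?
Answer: I*sqrt(5038) ≈ 70.979*I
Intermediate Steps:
M(b) = 2 + b (M(b) = b + 2 = 2 + b)
sqrt(M(V(U(-4))) - 5053) = sqrt((2 + 13) - 5053) = sqrt(15 - 5053) = sqrt(-5038) = I*sqrt(5038)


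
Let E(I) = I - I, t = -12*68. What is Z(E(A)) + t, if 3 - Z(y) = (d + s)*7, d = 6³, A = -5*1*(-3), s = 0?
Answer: -2325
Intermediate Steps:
A = 15 (A = -5*(-3) = 15)
t = -816
E(I) = 0
d = 216
Z(y) = -1509 (Z(y) = 3 - (216 + 0)*7 = 3 - 216*7 = 3 - 1*1512 = 3 - 1512 = -1509)
Z(E(A)) + t = -1509 - 816 = -2325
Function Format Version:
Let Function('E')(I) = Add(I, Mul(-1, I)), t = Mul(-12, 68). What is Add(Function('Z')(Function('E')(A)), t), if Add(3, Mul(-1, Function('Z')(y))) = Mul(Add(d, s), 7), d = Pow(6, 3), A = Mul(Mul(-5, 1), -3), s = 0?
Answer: -2325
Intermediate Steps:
A = 15 (A = Mul(-5, -3) = 15)
t = -816
Function('E')(I) = 0
d = 216
Function('Z')(y) = -1509 (Function('Z')(y) = Add(3, Mul(-1, Mul(Add(216, 0), 7))) = Add(3, Mul(-1, Mul(216, 7))) = Add(3, Mul(-1, 1512)) = Add(3, -1512) = -1509)
Add(Function('Z')(Function('E')(A)), t) = Add(-1509, -816) = -2325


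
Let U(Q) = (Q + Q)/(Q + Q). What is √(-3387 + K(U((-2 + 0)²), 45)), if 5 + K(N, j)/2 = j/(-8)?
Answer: I*√13633/2 ≈ 58.38*I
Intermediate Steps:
U(Q) = 1 (U(Q) = (2*Q)/((2*Q)) = (2*Q)*(1/(2*Q)) = 1)
K(N, j) = -10 - j/4 (K(N, j) = -10 + 2*(j/(-8)) = -10 + 2*(j*(-⅛)) = -10 + 2*(-j/8) = -10 - j/4)
√(-3387 + K(U((-2 + 0)²), 45)) = √(-3387 + (-10 - ¼*45)) = √(-3387 + (-10 - 45/4)) = √(-3387 - 85/4) = √(-13633/4) = I*√13633/2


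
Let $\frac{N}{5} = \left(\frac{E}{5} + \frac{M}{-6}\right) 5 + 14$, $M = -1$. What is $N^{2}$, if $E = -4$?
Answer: $\frac{105625}{36} \approx 2934.0$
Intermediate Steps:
$N = \frac{325}{6}$ ($N = 5 \left(\left(- \frac{4}{5} - \frac{1}{-6}\right) 5 + 14\right) = 5 \left(\left(\left(-4\right) \frac{1}{5} - - \frac{1}{6}\right) 5 + 14\right) = 5 \left(\left(- \frac{4}{5} + \frac{1}{6}\right) 5 + 14\right) = 5 \left(\left(- \frac{19}{30}\right) 5 + 14\right) = 5 \left(- \frac{19}{6} + 14\right) = 5 \cdot \frac{65}{6} = \frac{325}{6} \approx 54.167$)
$N^{2} = \left(\frac{325}{6}\right)^{2} = \frac{105625}{36}$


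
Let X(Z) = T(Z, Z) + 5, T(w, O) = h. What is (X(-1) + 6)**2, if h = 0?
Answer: 121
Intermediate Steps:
T(w, O) = 0
X(Z) = 5 (X(Z) = 0 + 5 = 5)
(X(-1) + 6)**2 = (5 + 6)**2 = 11**2 = 121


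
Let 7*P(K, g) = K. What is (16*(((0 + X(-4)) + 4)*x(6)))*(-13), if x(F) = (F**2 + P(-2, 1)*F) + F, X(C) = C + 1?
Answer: -58656/7 ≈ -8379.4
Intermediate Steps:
P(K, g) = K/7
X(C) = 1 + C
x(F) = F**2 + 5*F/7 (x(F) = (F**2 + ((1/7)*(-2))*F) + F = (F**2 - 2*F/7) + F = F**2 + 5*F/7)
(16*(((0 + X(-4)) + 4)*x(6)))*(-13) = (16*(((0 + (1 - 4)) + 4)*((1/7)*6*(5 + 7*6))))*(-13) = (16*(((0 - 3) + 4)*((1/7)*6*(5 + 42))))*(-13) = (16*((-3 + 4)*((1/7)*6*47)))*(-13) = (16*(1*(282/7)))*(-13) = (16*(282/7))*(-13) = (4512/7)*(-13) = -58656/7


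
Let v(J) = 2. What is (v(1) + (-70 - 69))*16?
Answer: -2192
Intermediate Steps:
(v(1) + (-70 - 69))*16 = (2 + (-70 - 69))*16 = (2 - 139)*16 = -137*16 = -2192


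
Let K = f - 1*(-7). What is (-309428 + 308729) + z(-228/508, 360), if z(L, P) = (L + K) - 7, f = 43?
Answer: -83369/127 ≈ -656.45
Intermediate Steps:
K = 50 (K = 43 - 1*(-7) = 43 + 7 = 50)
z(L, P) = 43 + L (z(L, P) = (L + 50) - 7 = (50 + L) - 7 = 43 + L)
(-309428 + 308729) + z(-228/508, 360) = (-309428 + 308729) + (43 - 228/508) = -699 + (43 - 228*1/508) = -699 + (43 - 57/127) = -699 + 5404/127 = -83369/127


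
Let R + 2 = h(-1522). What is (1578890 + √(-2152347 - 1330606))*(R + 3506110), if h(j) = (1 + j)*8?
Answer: 5516546926600 + 3493940*I*√3482953 ≈ 5.5165e+12 + 6.5206e+9*I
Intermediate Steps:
h(j) = 8 + 8*j
R = -12170 (R = -2 + (8 + 8*(-1522)) = -2 + (8 - 12176) = -2 - 12168 = -12170)
(1578890 + √(-2152347 - 1330606))*(R + 3506110) = (1578890 + √(-2152347 - 1330606))*(-12170 + 3506110) = (1578890 + √(-3482953))*3493940 = (1578890 + I*√3482953)*3493940 = 5516546926600 + 3493940*I*√3482953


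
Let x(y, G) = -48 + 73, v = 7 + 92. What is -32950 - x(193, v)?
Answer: -32975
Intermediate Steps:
v = 99
x(y, G) = 25
-32950 - x(193, v) = -32950 - 1*25 = -32950 - 25 = -32975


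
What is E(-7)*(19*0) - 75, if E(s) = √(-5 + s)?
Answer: -75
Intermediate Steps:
E(-7)*(19*0) - 75 = √(-5 - 7)*(19*0) - 75 = √(-12)*0 - 75 = (2*I*√3)*0 - 75 = 0 - 75 = -75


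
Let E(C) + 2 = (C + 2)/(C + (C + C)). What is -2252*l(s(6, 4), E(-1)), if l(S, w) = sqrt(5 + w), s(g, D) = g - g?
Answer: -4504*sqrt(6)/3 ≈ -3677.5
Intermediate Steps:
s(g, D) = 0
E(C) = -2 + (2 + C)/(3*C) (E(C) = -2 + (C + 2)/(C + (C + C)) = -2 + (2 + C)/(C + 2*C) = -2 + (2 + C)/((3*C)) = -2 + (2 + C)*(1/(3*C)) = -2 + (2 + C)/(3*C))
-2252*l(s(6, 4), E(-1)) = -2252*sqrt(5 + (1/3)*(2 - 5*(-1))/(-1)) = -2252*sqrt(5 + (1/3)*(-1)*(2 + 5)) = -2252*sqrt(5 + (1/3)*(-1)*7) = -2252*sqrt(5 - 7/3) = -4504*sqrt(6)/3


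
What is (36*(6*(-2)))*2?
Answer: -864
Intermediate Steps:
(36*(6*(-2)))*2 = (36*(-12))*2 = -432*2 = -864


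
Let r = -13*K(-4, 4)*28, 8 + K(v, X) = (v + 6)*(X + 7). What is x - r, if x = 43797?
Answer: 48893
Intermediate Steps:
K(v, X) = -8 + (6 + v)*(7 + X) (K(v, X) = -8 + (v + 6)*(X + 7) = -8 + (6 + v)*(7 + X))
r = -5096 (r = -13*(34 + 6*4 + 7*(-4) + 4*(-4))*28 = -13*(34 + 24 - 28 - 16)*28 = -13*14*28 = -182*28 = -5096)
x - r = 43797 - 1*(-5096) = 43797 + 5096 = 48893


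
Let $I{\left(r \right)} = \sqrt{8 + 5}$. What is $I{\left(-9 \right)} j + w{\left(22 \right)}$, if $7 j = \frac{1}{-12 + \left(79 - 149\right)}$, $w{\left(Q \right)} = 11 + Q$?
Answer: $33 - \frac{\sqrt{13}}{574} \approx 32.994$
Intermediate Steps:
$I{\left(r \right)} = \sqrt{13}$
$j = - \frac{1}{574}$ ($j = \frac{1}{7 \left(-12 + \left(79 - 149\right)\right)} = \frac{1}{7 \left(-12 - 70\right)} = \frac{1}{7 \left(-82\right)} = \frac{1}{7} \left(- \frac{1}{82}\right) = - \frac{1}{574} \approx -0.0017422$)
$I{\left(-9 \right)} j + w{\left(22 \right)} = \sqrt{13} \left(- \frac{1}{574}\right) + \left(11 + 22\right) = - \frac{\sqrt{13}}{574} + 33 = 33 - \frac{\sqrt{13}}{574}$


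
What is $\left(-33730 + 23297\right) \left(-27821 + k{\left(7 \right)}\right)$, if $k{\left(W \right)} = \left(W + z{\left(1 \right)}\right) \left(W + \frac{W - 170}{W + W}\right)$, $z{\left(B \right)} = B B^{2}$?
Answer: $\frac{2034508031}{7} \approx 2.9064 \cdot 10^{8}$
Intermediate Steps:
$z{\left(B \right)} = B^{3}$
$k{\left(W \right)} = \left(1 + W\right) \left(W + \frac{-170 + W}{2 W}\right)$ ($k{\left(W \right)} = \left(W + 1^{3}\right) \left(W + \frac{W - 170}{W + W}\right) = \left(W + 1\right) \left(W + \frac{-170 + W}{2 W}\right) = \left(1 + W\right) \left(W + \left(-170 + W\right) \frac{1}{2 W}\right) = \left(1 + W\right) \left(W + \frac{-170 + W}{2 W}\right)$)
$\left(-33730 + 23297\right) \left(-27821 + k{\left(7 \right)}\right) = \left(-33730 + 23297\right) \left(-27821 + \left(- \frac{169}{2} + 7^{2} - \frac{85}{7} + \frac{3}{2} \cdot 7\right)\right) = - 10433 \left(-27821 + \left(- \frac{169}{2} + 49 - \frac{85}{7} + \frac{21}{2}\right)\right) = - 10433 \left(-27821 - \frac{260}{7}\right) = \left(-10433\right) \left(- \frac{195007}{7}\right) = \frac{2034508031}{7}$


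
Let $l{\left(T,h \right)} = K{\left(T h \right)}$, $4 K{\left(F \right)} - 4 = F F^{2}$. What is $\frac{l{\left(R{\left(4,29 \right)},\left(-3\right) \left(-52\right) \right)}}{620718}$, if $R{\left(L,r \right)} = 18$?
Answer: $\frac{5535174529}{620718} \approx 8917.4$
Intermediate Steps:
$K{\left(F \right)} = 1 + \frac{F^{3}}{4}$ ($K{\left(F \right)} = 1 + \frac{F F^{2}}{4} = 1 + \frac{F^{3}}{4}$)
$l{\left(T,h \right)} = 1 + \frac{T^{3} h^{3}}{4}$ ($l{\left(T,h \right)} = 1 + \frac{\left(T h\right)^{3}}{4} = 1 + \frac{T^{3} h^{3}}{4}$)
$\frac{l{\left(R{\left(4,29 \right)},\left(-3\right) \left(-52\right) \right)}}{620718} = \frac{1 + \frac{18^{3} \left(\left(-3\right) \left(-52\right)\right)^{3}}{4}}{620718} = \left(1 + \frac{1}{4} \cdot 5832 \cdot 156^{3}\right) \frac{1}{620718} = \left(1 + \frac{1}{4} \cdot 5832 \cdot 3796416\right) \frac{1}{620718} = \left(1 + 5535174528\right) \frac{1}{620718} = 5535174529 \cdot \frac{1}{620718} = \frac{5535174529}{620718}$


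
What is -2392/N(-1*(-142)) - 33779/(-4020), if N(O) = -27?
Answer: 3509291/36180 ≈ 96.995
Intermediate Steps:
-2392/N(-1*(-142)) - 33779/(-4020) = -2392/(-27) - 33779/(-4020) = -2392*(-1/27) - 33779*(-1/4020) = 2392/27 + 33779/4020 = 3509291/36180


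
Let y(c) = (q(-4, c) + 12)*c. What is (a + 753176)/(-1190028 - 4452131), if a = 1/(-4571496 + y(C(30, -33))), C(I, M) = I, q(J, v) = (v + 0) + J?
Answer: -3442282450655/25786675238604 ≈ -0.13349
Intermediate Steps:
q(J, v) = J + v (q(J, v) = v + J = J + v)
y(c) = c*(8 + c) (y(c) = ((-4 + c) + 12)*c = (8 + c)*c = c*(8 + c))
a = -1/4570356 (a = 1/(-4571496 + 30*(8 + 30)) = 1/(-4571496 + 30*38) = 1/(-4571496 + 1140) = 1/(-4570356) = -1/4570356 ≈ -2.1880e-7)
(a + 753176)/(-1190028 - 4452131) = (-1/4570356 + 753176)/(-1190028 - 4452131) = (3442282450655/4570356)/(-5642159) = (3442282450655/4570356)*(-1/5642159) = -3442282450655/25786675238604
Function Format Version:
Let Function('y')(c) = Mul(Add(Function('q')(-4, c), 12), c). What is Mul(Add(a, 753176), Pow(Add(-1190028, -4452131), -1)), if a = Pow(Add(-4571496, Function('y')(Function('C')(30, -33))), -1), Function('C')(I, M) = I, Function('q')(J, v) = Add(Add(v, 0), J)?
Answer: Rational(-3442282450655, 25786675238604) ≈ -0.13349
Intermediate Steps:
Function('q')(J, v) = Add(J, v) (Function('q')(J, v) = Add(v, J) = Add(J, v))
Function('y')(c) = Mul(c, Add(8, c)) (Function('y')(c) = Mul(Add(Add(-4, c), 12), c) = Mul(Add(8, c), c) = Mul(c, Add(8, c)))
a = Rational(-1, 4570356) (a = Pow(Add(-4571496, Mul(30, Add(8, 30))), -1) = Pow(Add(-4571496, Mul(30, 38)), -1) = Pow(Add(-4571496, 1140), -1) = Pow(-4570356, -1) = Rational(-1, 4570356) ≈ -2.1880e-7)
Mul(Add(a, 753176), Pow(Add(-1190028, -4452131), -1)) = Mul(Add(Rational(-1, 4570356), 753176), Pow(Add(-1190028, -4452131), -1)) = Mul(Rational(3442282450655, 4570356), Pow(-5642159, -1)) = Mul(Rational(3442282450655, 4570356), Rational(-1, 5642159)) = Rational(-3442282450655, 25786675238604)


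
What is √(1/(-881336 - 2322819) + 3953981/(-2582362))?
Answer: I*√104828367491256456228613870/8274288114110 ≈ 1.2374*I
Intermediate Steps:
√(1/(-881336 - 2322819) + 3953981/(-2582362)) = √(1/(-3204155) + 3953981*(-1/2582362)) = √(-1/3204155 - 3953981/2582362) = √(-12669170573417/8274288114110) = I*√104828367491256456228613870/8274288114110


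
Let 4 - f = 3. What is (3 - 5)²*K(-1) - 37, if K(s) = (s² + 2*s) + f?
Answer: -37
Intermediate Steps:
f = 1 (f = 4 - 1*3 = 4 - 3 = 1)
K(s) = 1 + s² + 2*s (K(s) = (s² + 2*s) + 1 = 1 + s² + 2*s)
(3 - 5)²*K(-1) - 37 = (3 - 5)²*(1 + (-1)² + 2*(-1)) - 37 = (-2)²*(1 + 1 - 2) - 37 = 4*0 - 37 = 0 - 37 = -37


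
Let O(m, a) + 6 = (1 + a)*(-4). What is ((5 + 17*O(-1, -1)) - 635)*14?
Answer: -10248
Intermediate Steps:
O(m, a) = -10 - 4*a (O(m, a) = -6 + (1 + a)*(-4) = -6 + (-4 - 4*a) = -10 - 4*a)
((5 + 17*O(-1, -1)) - 635)*14 = ((5 + 17*(-10 - 4*(-1))) - 635)*14 = ((5 + 17*(-10 + 4)) - 635)*14 = ((5 + 17*(-6)) - 635)*14 = ((5 - 102) - 635)*14 = (-97 - 635)*14 = -732*14 = -10248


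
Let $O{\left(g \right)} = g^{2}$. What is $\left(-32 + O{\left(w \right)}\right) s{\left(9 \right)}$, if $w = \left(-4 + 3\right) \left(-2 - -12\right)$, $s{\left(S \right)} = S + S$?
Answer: $1224$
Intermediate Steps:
$s{\left(S \right)} = 2 S$
$w = -10$ ($w = - (-2 + 12) = \left(-1\right) 10 = -10$)
$\left(-32 + O{\left(w \right)}\right) s{\left(9 \right)} = \left(-32 + \left(-10\right)^{2}\right) 2 \cdot 9 = \left(-32 + 100\right) 18 = 68 \cdot 18 = 1224$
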